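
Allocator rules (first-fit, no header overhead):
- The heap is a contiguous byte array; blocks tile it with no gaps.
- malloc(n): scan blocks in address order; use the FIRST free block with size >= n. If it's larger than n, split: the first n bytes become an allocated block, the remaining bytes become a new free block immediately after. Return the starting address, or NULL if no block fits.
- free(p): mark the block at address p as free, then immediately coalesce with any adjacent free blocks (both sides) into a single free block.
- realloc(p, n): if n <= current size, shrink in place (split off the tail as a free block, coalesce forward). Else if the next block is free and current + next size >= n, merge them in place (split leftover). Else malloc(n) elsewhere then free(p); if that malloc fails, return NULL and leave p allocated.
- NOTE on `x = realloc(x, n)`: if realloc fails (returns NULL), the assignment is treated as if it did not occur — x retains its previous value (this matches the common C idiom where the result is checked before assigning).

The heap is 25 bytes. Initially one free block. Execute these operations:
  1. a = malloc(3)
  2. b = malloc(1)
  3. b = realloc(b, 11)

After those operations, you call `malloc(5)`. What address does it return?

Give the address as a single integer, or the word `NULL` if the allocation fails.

Op 1: a = malloc(3) -> a = 0; heap: [0-2 ALLOC][3-24 FREE]
Op 2: b = malloc(1) -> b = 3; heap: [0-2 ALLOC][3-3 ALLOC][4-24 FREE]
Op 3: b = realloc(b, 11) -> b = 3; heap: [0-2 ALLOC][3-13 ALLOC][14-24 FREE]
malloc(5): first-fit scan over [0-2 ALLOC][3-13 ALLOC][14-24 FREE] -> 14

Answer: 14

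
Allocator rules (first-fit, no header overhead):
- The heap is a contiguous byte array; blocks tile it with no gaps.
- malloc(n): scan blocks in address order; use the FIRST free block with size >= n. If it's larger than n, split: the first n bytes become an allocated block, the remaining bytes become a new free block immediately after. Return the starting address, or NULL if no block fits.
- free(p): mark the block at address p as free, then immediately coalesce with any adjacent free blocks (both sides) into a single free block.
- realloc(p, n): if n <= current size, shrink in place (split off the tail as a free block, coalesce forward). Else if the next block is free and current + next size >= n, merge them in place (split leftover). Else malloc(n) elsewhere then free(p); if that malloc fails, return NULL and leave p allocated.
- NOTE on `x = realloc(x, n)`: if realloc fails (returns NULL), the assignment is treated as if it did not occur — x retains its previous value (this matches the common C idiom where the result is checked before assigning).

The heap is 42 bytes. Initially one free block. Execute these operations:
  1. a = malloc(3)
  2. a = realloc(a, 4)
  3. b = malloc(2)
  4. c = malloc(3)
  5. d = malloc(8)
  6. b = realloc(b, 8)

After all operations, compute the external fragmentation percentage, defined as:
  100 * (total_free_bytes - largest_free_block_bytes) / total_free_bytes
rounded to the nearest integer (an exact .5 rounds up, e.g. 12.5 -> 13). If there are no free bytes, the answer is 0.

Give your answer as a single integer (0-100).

Op 1: a = malloc(3) -> a = 0; heap: [0-2 ALLOC][3-41 FREE]
Op 2: a = realloc(a, 4) -> a = 0; heap: [0-3 ALLOC][4-41 FREE]
Op 3: b = malloc(2) -> b = 4; heap: [0-3 ALLOC][4-5 ALLOC][6-41 FREE]
Op 4: c = malloc(3) -> c = 6; heap: [0-3 ALLOC][4-5 ALLOC][6-8 ALLOC][9-41 FREE]
Op 5: d = malloc(8) -> d = 9; heap: [0-3 ALLOC][4-5 ALLOC][6-8 ALLOC][9-16 ALLOC][17-41 FREE]
Op 6: b = realloc(b, 8) -> b = 17; heap: [0-3 ALLOC][4-5 FREE][6-8 ALLOC][9-16 ALLOC][17-24 ALLOC][25-41 FREE]
Free blocks: [2 17] total_free=19 largest=17 -> 100*(19-17)/19 = 200/19 ≈ 10.526 -> rounds to 11

Answer: 11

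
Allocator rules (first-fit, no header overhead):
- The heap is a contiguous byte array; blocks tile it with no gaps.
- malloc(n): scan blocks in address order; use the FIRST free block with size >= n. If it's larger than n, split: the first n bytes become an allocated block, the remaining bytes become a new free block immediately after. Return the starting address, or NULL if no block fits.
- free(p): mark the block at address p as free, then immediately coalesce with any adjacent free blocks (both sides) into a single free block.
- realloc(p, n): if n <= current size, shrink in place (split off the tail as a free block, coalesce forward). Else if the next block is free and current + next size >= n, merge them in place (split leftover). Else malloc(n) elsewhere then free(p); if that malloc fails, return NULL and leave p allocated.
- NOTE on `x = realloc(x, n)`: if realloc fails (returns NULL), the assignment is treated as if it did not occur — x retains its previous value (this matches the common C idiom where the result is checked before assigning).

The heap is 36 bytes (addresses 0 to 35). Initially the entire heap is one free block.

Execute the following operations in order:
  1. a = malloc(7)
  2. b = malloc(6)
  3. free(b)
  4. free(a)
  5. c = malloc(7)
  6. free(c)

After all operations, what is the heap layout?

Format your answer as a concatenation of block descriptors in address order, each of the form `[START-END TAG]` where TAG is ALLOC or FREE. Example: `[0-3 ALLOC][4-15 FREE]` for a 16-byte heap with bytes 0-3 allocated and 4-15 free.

Op 1: a = malloc(7) -> a = 0; heap: [0-6 ALLOC][7-35 FREE]
Op 2: b = malloc(6) -> b = 7; heap: [0-6 ALLOC][7-12 ALLOC][13-35 FREE]
Op 3: free(b) -> (freed b); heap: [0-6 ALLOC][7-35 FREE]
Op 4: free(a) -> (freed a); heap: [0-35 FREE]
Op 5: c = malloc(7) -> c = 0; heap: [0-6 ALLOC][7-35 FREE]
Op 6: free(c) -> (freed c); heap: [0-35 FREE]

Answer: [0-35 FREE]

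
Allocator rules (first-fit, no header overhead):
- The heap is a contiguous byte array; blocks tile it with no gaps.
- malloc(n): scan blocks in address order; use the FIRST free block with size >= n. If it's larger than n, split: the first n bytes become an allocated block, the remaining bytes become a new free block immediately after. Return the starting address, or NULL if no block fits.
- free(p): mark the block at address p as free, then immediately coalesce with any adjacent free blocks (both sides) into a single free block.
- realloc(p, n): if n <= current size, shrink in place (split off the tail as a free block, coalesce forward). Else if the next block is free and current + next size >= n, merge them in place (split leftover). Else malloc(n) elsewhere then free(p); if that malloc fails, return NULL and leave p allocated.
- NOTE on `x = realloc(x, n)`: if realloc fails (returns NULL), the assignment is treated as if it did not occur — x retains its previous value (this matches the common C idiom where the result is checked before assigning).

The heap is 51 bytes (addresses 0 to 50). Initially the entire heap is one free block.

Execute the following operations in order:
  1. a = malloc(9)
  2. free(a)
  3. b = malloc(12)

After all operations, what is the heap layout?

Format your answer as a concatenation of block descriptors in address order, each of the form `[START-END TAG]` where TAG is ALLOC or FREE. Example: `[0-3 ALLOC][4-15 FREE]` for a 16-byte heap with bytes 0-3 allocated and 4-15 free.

Answer: [0-11 ALLOC][12-50 FREE]

Derivation:
Op 1: a = malloc(9) -> a = 0; heap: [0-8 ALLOC][9-50 FREE]
Op 2: free(a) -> (freed a); heap: [0-50 FREE]
Op 3: b = malloc(12) -> b = 0; heap: [0-11 ALLOC][12-50 FREE]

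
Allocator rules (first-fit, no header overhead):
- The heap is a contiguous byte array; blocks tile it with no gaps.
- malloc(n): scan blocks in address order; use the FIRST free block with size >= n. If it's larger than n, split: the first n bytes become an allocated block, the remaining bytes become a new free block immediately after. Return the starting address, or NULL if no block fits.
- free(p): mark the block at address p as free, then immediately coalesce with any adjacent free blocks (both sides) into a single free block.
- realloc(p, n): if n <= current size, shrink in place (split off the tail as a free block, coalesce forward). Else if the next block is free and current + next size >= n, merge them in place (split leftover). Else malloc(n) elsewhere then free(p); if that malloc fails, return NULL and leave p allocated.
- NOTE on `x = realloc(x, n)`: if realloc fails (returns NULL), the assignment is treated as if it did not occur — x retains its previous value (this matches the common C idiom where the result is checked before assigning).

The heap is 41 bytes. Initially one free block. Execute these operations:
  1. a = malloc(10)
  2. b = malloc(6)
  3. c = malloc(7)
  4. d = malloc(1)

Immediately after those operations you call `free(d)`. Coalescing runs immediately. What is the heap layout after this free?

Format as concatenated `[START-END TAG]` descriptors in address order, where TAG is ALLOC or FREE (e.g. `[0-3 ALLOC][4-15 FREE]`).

Answer: [0-9 ALLOC][10-15 ALLOC][16-22 ALLOC][23-40 FREE]

Derivation:
Op 1: a = malloc(10) -> a = 0; heap: [0-9 ALLOC][10-40 FREE]
Op 2: b = malloc(6) -> b = 10; heap: [0-9 ALLOC][10-15 ALLOC][16-40 FREE]
Op 3: c = malloc(7) -> c = 16; heap: [0-9 ALLOC][10-15 ALLOC][16-22 ALLOC][23-40 FREE]
Op 4: d = malloc(1) -> d = 23; heap: [0-9 ALLOC][10-15 ALLOC][16-22 ALLOC][23-23 ALLOC][24-40 FREE]
free(d): d = 23 -> block [23-23 ALLOC]; mark free, coalesce with adjacent free neighbors -> [0-9 ALLOC][10-15 ALLOC][16-22 ALLOC][23-40 FREE]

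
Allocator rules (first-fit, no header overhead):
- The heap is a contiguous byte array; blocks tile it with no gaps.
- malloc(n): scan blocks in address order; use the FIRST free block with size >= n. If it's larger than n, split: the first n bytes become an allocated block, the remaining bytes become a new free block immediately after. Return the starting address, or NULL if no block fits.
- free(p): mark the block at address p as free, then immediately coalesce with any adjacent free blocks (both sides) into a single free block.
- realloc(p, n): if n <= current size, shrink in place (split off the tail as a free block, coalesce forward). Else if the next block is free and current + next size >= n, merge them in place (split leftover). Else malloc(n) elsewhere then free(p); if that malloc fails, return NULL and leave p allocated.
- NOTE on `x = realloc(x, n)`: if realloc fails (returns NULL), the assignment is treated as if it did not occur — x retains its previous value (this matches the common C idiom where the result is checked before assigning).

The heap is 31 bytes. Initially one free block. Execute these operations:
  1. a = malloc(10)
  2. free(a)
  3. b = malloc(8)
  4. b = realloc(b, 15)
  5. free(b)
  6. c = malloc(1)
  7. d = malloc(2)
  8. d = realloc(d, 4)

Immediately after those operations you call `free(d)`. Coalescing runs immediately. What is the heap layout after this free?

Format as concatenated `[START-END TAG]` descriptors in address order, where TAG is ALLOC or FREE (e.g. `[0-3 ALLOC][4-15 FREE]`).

Answer: [0-0 ALLOC][1-30 FREE]

Derivation:
Op 1: a = malloc(10) -> a = 0; heap: [0-9 ALLOC][10-30 FREE]
Op 2: free(a) -> (freed a); heap: [0-30 FREE]
Op 3: b = malloc(8) -> b = 0; heap: [0-7 ALLOC][8-30 FREE]
Op 4: b = realloc(b, 15) -> b = 0; heap: [0-14 ALLOC][15-30 FREE]
Op 5: free(b) -> (freed b); heap: [0-30 FREE]
Op 6: c = malloc(1) -> c = 0; heap: [0-0 ALLOC][1-30 FREE]
Op 7: d = malloc(2) -> d = 1; heap: [0-0 ALLOC][1-2 ALLOC][3-30 FREE]
Op 8: d = realloc(d, 4) -> d = 1; heap: [0-0 ALLOC][1-4 ALLOC][5-30 FREE]
free(d): d = 1 -> block [1-4 ALLOC]; mark free, coalesce with adjacent free neighbors -> [0-0 ALLOC][1-30 FREE]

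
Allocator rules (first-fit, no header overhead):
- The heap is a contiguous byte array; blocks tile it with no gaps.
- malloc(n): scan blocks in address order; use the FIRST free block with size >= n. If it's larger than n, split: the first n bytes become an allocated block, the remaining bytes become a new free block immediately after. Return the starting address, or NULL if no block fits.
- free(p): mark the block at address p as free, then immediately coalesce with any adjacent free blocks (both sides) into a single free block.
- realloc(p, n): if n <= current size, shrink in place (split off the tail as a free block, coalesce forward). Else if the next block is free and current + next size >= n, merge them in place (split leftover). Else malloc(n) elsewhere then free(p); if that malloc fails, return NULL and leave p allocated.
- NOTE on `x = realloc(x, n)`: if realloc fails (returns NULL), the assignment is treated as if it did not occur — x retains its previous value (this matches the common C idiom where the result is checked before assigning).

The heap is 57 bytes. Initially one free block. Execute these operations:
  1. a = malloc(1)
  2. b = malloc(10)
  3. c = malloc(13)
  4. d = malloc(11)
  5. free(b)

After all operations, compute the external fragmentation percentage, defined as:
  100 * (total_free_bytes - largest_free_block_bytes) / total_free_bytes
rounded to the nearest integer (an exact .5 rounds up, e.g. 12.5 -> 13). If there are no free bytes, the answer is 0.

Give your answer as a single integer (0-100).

Answer: 31

Derivation:
Op 1: a = malloc(1) -> a = 0; heap: [0-0 ALLOC][1-56 FREE]
Op 2: b = malloc(10) -> b = 1; heap: [0-0 ALLOC][1-10 ALLOC][11-56 FREE]
Op 3: c = malloc(13) -> c = 11; heap: [0-0 ALLOC][1-10 ALLOC][11-23 ALLOC][24-56 FREE]
Op 4: d = malloc(11) -> d = 24; heap: [0-0 ALLOC][1-10 ALLOC][11-23 ALLOC][24-34 ALLOC][35-56 FREE]
Op 5: free(b) -> (freed b); heap: [0-0 ALLOC][1-10 FREE][11-23 ALLOC][24-34 ALLOC][35-56 FREE]
Free blocks: [10 22] total_free=32 largest=22 -> 100*(32-22)/32 = 1000/32 = 31.25 -> rounds to 31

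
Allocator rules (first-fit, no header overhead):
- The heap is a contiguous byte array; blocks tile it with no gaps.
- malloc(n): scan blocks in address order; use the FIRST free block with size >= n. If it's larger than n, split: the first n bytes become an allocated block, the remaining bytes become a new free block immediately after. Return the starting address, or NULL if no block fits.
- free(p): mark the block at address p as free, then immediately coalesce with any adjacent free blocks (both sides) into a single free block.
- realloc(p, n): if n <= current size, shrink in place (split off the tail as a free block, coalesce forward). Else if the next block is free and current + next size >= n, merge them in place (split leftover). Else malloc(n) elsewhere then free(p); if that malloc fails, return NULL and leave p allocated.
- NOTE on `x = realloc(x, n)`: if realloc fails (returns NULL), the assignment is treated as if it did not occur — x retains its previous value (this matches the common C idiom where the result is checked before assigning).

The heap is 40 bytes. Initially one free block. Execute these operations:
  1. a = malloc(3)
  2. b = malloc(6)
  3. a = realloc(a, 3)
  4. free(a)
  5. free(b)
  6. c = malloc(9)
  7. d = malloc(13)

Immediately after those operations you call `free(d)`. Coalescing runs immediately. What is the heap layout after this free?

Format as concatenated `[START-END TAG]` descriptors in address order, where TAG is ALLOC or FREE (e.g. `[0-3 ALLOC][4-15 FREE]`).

Answer: [0-8 ALLOC][9-39 FREE]

Derivation:
Op 1: a = malloc(3) -> a = 0; heap: [0-2 ALLOC][3-39 FREE]
Op 2: b = malloc(6) -> b = 3; heap: [0-2 ALLOC][3-8 ALLOC][9-39 FREE]
Op 3: a = realloc(a, 3) -> a = 0; heap: [0-2 ALLOC][3-8 ALLOC][9-39 FREE]
Op 4: free(a) -> (freed a); heap: [0-2 FREE][3-8 ALLOC][9-39 FREE]
Op 5: free(b) -> (freed b); heap: [0-39 FREE]
Op 6: c = malloc(9) -> c = 0; heap: [0-8 ALLOC][9-39 FREE]
Op 7: d = malloc(13) -> d = 9; heap: [0-8 ALLOC][9-21 ALLOC][22-39 FREE]
free(d): d = 9 -> block [9-21 ALLOC]; mark free, coalesce with adjacent free neighbors -> [0-8 ALLOC][9-39 FREE]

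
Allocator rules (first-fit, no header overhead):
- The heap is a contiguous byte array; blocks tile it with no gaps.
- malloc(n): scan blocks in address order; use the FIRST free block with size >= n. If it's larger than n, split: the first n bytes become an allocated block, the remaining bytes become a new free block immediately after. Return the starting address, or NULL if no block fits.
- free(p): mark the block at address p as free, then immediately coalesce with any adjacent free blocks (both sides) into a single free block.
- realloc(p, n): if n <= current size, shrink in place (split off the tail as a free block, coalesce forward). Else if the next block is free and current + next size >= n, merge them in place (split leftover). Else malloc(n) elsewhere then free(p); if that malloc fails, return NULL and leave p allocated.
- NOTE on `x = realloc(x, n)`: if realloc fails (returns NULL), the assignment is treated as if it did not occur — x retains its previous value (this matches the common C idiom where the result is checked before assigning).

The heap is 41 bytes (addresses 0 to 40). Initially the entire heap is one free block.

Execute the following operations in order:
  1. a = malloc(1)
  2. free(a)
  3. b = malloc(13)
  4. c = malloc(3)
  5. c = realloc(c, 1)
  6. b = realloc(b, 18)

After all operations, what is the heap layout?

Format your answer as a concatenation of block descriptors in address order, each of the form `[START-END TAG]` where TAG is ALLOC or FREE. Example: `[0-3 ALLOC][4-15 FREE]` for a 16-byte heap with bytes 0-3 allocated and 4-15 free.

Answer: [0-12 FREE][13-13 ALLOC][14-31 ALLOC][32-40 FREE]

Derivation:
Op 1: a = malloc(1) -> a = 0; heap: [0-0 ALLOC][1-40 FREE]
Op 2: free(a) -> (freed a); heap: [0-40 FREE]
Op 3: b = malloc(13) -> b = 0; heap: [0-12 ALLOC][13-40 FREE]
Op 4: c = malloc(3) -> c = 13; heap: [0-12 ALLOC][13-15 ALLOC][16-40 FREE]
Op 5: c = realloc(c, 1) -> c = 13; heap: [0-12 ALLOC][13-13 ALLOC][14-40 FREE]
Op 6: b = realloc(b, 18) -> b = 14; heap: [0-12 FREE][13-13 ALLOC][14-31 ALLOC][32-40 FREE]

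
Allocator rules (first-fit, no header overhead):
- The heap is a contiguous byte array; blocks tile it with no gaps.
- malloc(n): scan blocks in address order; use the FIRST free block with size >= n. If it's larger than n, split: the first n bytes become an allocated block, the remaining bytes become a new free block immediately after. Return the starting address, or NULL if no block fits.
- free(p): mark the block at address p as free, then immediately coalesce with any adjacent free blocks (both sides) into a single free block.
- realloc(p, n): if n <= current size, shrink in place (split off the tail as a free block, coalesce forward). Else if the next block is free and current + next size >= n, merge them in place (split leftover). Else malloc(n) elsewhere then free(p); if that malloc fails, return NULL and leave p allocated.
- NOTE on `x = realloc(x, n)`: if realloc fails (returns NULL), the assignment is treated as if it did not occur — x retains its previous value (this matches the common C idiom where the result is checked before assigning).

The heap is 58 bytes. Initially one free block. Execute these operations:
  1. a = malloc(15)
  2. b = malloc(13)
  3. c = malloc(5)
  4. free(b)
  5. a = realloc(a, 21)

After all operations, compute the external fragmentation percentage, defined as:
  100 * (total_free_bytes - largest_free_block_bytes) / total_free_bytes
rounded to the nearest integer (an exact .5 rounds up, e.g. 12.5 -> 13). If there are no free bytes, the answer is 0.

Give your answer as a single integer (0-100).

Answer: 22

Derivation:
Op 1: a = malloc(15) -> a = 0; heap: [0-14 ALLOC][15-57 FREE]
Op 2: b = malloc(13) -> b = 15; heap: [0-14 ALLOC][15-27 ALLOC][28-57 FREE]
Op 3: c = malloc(5) -> c = 28; heap: [0-14 ALLOC][15-27 ALLOC][28-32 ALLOC][33-57 FREE]
Op 4: free(b) -> (freed b); heap: [0-14 ALLOC][15-27 FREE][28-32 ALLOC][33-57 FREE]
Op 5: a = realloc(a, 21) -> a = 0; heap: [0-20 ALLOC][21-27 FREE][28-32 ALLOC][33-57 FREE]
Free blocks: [7 25] total_free=32 largest=25 -> 100*(32-25)/32 = 700/32 = 21.875 -> rounds to 22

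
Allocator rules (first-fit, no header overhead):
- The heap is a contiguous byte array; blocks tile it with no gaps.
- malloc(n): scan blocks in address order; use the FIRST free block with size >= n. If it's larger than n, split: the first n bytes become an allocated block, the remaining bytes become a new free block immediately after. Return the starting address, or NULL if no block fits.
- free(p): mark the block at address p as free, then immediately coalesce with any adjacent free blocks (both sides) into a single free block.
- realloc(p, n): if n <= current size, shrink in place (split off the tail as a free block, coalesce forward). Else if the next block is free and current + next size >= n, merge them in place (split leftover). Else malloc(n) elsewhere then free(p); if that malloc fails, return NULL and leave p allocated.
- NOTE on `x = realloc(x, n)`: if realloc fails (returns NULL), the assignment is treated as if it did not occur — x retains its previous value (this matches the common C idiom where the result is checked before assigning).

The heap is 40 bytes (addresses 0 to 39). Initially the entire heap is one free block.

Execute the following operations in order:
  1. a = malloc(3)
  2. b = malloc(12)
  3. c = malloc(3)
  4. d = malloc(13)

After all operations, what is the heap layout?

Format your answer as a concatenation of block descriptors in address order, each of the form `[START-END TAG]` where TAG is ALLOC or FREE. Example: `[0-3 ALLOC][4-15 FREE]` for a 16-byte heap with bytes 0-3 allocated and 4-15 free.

Answer: [0-2 ALLOC][3-14 ALLOC][15-17 ALLOC][18-30 ALLOC][31-39 FREE]

Derivation:
Op 1: a = malloc(3) -> a = 0; heap: [0-2 ALLOC][3-39 FREE]
Op 2: b = malloc(12) -> b = 3; heap: [0-2 ALLOC][3-14 ALLOC][15-39 FREE]
Op 3: c = malloc(3) -> c = 15; heap: [0-2 ALLOC][3-14 ALLOC][15-17 ALLOC][18-39 FREE]
Op 4: d = malloc(13) -> d = 18; heap: [0-2 ALLOC][3-14 ALLOC][15-17 ALLOC][18-30 ALLOC][31-39 FREE]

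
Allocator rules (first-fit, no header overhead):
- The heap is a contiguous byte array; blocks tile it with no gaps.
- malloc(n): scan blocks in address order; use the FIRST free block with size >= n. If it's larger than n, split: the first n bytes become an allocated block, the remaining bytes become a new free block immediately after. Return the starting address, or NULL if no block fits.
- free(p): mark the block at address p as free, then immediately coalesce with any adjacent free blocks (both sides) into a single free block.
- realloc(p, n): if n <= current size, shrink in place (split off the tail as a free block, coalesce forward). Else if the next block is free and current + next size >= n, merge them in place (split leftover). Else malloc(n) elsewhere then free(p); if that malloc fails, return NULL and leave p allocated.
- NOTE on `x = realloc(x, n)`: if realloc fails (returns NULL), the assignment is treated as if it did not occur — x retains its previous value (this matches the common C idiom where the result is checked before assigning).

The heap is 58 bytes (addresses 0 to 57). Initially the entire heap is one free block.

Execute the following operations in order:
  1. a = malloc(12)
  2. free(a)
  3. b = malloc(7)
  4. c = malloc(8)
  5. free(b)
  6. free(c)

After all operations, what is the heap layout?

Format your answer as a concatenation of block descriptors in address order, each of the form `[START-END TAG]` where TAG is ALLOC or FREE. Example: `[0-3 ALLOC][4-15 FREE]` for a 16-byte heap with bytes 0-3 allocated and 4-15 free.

Answer: [0-57 FREE]

Derivation:
Op 1: a = malloc(12) -> a = 0; heap: [0-11 ALLOC][12-57 FREE]
Op 2: free(a) -> (freed a); heap: [0-57 FREE]
Op 3: b = malloc(7) -> b = 0; heap: [0-6 ALLOC][7-57 FREE]
Op 4: c = malloc(8) -> c = 7; heap: [0-6 ALLOC][7-14 ALLOC][15-57 FREE]
Op 5: free(b) -> (freed b); heap: [0-6 FREE][7-14 ALLOC][15-57 FREE]
Op 6: free(c) -> (freed c); heap: [0-57 FREE]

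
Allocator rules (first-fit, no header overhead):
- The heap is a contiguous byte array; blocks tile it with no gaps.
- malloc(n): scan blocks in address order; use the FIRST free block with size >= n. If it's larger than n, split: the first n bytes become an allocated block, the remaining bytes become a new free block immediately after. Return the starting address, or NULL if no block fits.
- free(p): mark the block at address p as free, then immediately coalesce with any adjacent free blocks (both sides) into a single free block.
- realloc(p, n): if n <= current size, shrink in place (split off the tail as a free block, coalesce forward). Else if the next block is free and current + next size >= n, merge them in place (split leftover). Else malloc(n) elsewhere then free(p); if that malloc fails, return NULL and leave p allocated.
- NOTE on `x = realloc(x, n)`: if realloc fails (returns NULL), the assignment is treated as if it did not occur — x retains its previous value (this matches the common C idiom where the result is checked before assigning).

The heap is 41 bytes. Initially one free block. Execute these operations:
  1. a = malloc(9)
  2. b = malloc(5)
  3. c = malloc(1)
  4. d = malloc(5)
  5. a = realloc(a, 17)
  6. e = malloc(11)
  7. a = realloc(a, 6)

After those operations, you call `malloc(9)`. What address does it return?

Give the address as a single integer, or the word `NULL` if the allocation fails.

Answer: 0

Derivation:
Op 1: a = malloc(9) -> a = 0; heap: [0-8 ALLOC][9-40 FREE]
Op 2: b = malloc(5) -> b = 9; heap: [0-8 ALLOC][9-13 ALLOC][14-40 FREE]
Op 3: c = malloc(1) -> c = 14; heap: [0-8 ALLOC][9-13 ALLOC][14-14 ALLOC][15-40 FREE]
Op 4: d = malloc(5) -> d = 15; heap: [0-8 ALLOC][9-13 ALLOC][14-14 ALLOC][15-19 ALLOC][20-40 FREE]
Op 5: a = realloc(a, 17) -> a = 20; heap: [0-8 FREE][9-13 ALLOC][14-14 ALLOC][15-19 ALLOC][20-36 ALLOC][37-40 FREE]
Op 6: e = malloc(11) -> e = NULL; heap: [0-8 FREE][9-13 ALLOC][14-14 ALLOC][15-19 ALLOC][20-36 ALLOC][37-40 FREE]
Op 7: a = realloc(a, 6) -> a = 20; heap: [0-8 FREE][9-13 ALLOC][14-14 ALLOC][15-19 ALLOC][20-25 ALLOC][26-40 FREE]
malloc(9): first-fit scan over [0-8 FREE][9-13 ALLOC][14-14 ALLOC][15-19 ALLOC][20-25 ALLOC][26-40 FREE] -> 0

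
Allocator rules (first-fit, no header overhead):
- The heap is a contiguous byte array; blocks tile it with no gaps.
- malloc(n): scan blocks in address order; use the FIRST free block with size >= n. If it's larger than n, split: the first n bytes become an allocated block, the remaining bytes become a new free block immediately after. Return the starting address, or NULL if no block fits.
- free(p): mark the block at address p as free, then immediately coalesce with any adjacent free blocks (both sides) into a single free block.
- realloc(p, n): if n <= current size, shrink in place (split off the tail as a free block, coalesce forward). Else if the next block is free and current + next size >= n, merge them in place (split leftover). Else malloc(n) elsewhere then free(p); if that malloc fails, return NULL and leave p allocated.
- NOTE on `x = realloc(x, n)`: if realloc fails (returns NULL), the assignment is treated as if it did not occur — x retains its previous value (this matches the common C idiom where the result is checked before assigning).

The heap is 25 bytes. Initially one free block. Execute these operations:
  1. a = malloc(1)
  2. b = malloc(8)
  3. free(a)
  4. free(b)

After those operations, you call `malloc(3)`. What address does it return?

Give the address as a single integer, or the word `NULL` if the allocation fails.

Op 1: a = malloc(1) -> a = 0; heap: [0-0 ALLOC][1-24 FREE]
Op 2: b = malloc(8) -> b = 1; heap: [0-0 ALLOC][1-8 ALLOC][9-24 FREE]
Op 3: free(a) -> (freed a); heap: [0-0 FREE][1-8 ALLOC][9-24 FREE]
Op 4: free(b) -> (freed b); heap: [0-24 FREE]
malloc(3): first-fit scan over [0-24 FREE] -> 0

Answer: 0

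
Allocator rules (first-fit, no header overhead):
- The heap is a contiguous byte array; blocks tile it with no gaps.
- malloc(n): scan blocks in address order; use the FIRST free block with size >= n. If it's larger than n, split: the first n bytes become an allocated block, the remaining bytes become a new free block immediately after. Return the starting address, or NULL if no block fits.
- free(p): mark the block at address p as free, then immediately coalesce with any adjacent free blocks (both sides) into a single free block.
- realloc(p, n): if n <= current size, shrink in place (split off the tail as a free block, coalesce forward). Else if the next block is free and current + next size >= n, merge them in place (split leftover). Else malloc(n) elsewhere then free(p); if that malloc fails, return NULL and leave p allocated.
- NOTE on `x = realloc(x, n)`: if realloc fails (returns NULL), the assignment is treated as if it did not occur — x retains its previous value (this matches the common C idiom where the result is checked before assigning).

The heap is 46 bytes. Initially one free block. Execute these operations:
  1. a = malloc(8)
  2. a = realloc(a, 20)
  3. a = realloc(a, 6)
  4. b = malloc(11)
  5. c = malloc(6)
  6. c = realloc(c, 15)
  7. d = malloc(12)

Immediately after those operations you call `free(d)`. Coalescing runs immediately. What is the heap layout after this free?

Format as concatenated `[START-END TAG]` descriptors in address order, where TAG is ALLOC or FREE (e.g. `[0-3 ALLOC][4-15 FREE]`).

Answer: [0-5 ALLOC][6-16 ALLOC][17-31 ALLOC][32-45 FREE]

Derivation:
Op 1: a = malloc(8) -> a = 0; heap: [0-7 ALLOC][8-45 FREE]
Op 2: a = realloc(a, 20) -> a = 0; heap: [0-19 ALLOC][20-45 FREE]
Op 3: a = realloc(a, 6) -> a = 0; heap: [0-5 ALLOC][6-45 FREE]
Op 4: b = malloc(11) -> b = 6; heap: [0-5 ALLOC][6-16 ALLOC][17-45 FREE]
Op 5: c = malloc(6) -> c = 17; heap: [0-5 ALLOC][6-16 ALLOC][17-22 ALLOC][23-45 FREE]
Op 6: c = realloc(c, 15) -> c = 17; heap: [0-5 ALLOC][6-16 ALLOC][17-31 ALLOC][32-45 FREE]
Op 7: d = malloc(12) -> d = 32; heap: [0-5 ALLOC][6-16 ALLOC][17-31 ALLOC][32-43 ALLOC][44-45 FREE]
free(d): d = 32 -> block [32-43 ALLOC]; mark free, coalesce with adjacent free neighbors -> [0-5 ALLOC][6-16 ALLOC][17-31 ALLOC][32-45 FREE]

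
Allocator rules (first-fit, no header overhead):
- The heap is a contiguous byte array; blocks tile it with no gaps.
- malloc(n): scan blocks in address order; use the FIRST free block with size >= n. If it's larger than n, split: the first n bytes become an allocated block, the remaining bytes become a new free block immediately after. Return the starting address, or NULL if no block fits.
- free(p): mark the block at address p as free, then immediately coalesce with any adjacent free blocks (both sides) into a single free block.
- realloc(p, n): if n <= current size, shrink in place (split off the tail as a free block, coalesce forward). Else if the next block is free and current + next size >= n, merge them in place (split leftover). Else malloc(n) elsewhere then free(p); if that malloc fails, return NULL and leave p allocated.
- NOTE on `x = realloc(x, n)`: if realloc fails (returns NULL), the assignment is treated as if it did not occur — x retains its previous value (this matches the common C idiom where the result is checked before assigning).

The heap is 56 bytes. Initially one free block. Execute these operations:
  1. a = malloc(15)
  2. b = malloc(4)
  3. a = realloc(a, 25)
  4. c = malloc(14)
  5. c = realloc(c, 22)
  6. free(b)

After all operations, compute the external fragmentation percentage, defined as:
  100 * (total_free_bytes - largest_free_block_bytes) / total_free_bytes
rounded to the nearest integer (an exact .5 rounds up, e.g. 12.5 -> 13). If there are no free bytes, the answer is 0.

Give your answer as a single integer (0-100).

Op 1: a = malloc(15) -> a = 0; heap: [0-14 ALLOC][15-55 FREE]
Op 2: b = malloc(4) -> b = 15; heap: [0-14 ALLOC][15-18 ALLOC][19-55 FREE]
Op 3: a = realloc(a, 25) -> a = 19; heap: [0-14 FREE][15-18 ALLOC][19-43 ALLOC][44-55 FREE]
Op 4: c = malloc(14) -> c = 0; heap: [0-13 ALLOC][14-14 FREE][15-18 ALLOC][19-43 ALLOC][44-55 FREE]
Op 5: c = realloc(c, 22) -> NULL (c unchanged); heap: [0-13 ALLOC][14-14 FREE][15-18 ALLOC][19-43 ALLOC][44-55 FREE]
Op 6: free(b) -> (freed b); heap: [0-13 ALLOC][14-18 FREE][19-43 ALLOC][44-55 FREE]
Free blocks: [5 12] total_free=17 largest=12 -> 100*(17-12)/17 = 500/17 ≈ 29.412 -> rounds to 29

Answer: 29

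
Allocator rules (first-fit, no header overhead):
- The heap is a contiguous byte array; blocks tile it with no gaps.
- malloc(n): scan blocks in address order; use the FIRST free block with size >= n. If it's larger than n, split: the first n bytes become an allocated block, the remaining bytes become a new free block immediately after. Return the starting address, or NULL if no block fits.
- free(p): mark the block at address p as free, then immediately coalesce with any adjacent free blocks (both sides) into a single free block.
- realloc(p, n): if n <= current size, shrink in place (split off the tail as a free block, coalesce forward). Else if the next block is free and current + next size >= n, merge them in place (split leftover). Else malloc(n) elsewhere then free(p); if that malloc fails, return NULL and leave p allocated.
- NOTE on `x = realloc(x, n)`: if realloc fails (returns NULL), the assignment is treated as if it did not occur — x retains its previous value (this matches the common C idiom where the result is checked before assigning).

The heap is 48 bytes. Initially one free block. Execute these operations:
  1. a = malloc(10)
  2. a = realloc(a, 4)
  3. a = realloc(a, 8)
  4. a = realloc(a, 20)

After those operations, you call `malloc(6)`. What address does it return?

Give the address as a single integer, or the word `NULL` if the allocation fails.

Op 1: a = malloc(10) -> a = 0; heap: [0-9 ALLOC][10-47 FREE]
Op 2: a = realloc(a, 4) -> a = 0; heap: [0-3 ALLOC][4-47 FREE]
Op 3: a = realloc(a, 8) -> a = 0; heap: [0-7 ALLOC][8-47 FREE]
Op 4: a = realloc(a, 20) -> a = 0; heap: [0-19 ALLOC][20-47 FREE]
malloc(6): first-fit scan over [0-19 ALLOC][20-47 FREE] -> 20

Answer: 20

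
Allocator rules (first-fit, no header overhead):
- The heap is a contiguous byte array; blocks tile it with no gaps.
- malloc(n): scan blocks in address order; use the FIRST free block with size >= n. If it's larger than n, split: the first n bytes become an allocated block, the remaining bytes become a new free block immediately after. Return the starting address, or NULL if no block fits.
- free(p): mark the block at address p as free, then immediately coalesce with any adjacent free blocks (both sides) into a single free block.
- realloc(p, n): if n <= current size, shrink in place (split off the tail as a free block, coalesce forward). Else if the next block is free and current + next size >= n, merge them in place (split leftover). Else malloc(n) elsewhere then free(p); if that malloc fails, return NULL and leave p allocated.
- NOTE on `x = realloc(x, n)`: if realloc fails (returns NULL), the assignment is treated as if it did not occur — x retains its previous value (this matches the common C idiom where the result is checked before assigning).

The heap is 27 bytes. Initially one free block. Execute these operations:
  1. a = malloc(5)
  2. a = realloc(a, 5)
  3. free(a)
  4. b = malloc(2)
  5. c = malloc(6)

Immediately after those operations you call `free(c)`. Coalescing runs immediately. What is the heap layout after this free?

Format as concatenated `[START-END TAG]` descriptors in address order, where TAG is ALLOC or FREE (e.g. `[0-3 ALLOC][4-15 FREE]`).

Answer: [0-1 ALLOC][2-26 FREE]

Derivation:
Op 1: a = malloc(5) -> a = 0; heap: [0-4 ALLOC][5-26 FREE]
Op 2: a = realloc(a, 5) -> a = 0; heap: [0-4 ALLOC][5-26 FREE]
Op 3: free(a) -> (freed a); heap: [0-26 FREE]
Op 4: b = malloc(2) -> b = 0; heap: [0-1 ALLOC][2-26 FREE]
Op 5: c = malloc(6) -> c = 2; heap: [0-1 ALLOC][2-7 ALLOC][8-26 FREE]
free(c): c = 2 -> block [2-7 ALLOC]; mark free, coalesce with adjacent free neighbors -> [0-1 ALLOC][2-26 FREE]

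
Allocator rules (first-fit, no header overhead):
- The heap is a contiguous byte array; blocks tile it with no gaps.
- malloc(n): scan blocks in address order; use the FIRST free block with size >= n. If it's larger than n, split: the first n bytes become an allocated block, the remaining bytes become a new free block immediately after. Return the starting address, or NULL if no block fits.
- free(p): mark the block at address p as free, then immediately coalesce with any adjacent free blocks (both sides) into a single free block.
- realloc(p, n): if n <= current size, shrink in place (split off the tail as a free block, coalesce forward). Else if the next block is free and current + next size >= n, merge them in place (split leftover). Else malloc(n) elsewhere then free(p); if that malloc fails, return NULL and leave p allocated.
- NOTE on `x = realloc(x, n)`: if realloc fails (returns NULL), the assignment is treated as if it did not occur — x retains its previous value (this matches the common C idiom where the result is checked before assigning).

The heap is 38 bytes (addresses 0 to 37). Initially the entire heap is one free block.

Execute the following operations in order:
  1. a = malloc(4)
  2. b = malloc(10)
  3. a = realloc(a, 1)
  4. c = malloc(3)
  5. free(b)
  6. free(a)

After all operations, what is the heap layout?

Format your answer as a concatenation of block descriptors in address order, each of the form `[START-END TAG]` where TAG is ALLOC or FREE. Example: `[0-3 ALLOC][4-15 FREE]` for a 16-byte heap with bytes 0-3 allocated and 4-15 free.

Answer: [0-0 FREE][1-3 ALLOC][4-37 FREE]

Derivation:
Op 1: a = malloc(4) -> a = 0; heap: [0-3 ALLOC][4-37 FREE]
Op 2: b = malloc(10) -> b = 4; heap: [0-3 ALLOC][4-13 ALLOC][14-37 FREE]
Op 3: a = realloc(a, 1) -> a = 0; heap: [0-0 ALLOC][1-3 FREE][4-13 ALLOC][14-37 FREE]
Op 4: c = malloc(3) -> c = 1; heap: [0-0 ALLOC][1-3 ALLOC][4-13 ALLOC][14-37 FREE]
Op 5: free(b) -> (freed b); heap: [0-0 ALLOC][1-3 ALLOC][4-37 FREE]
Op 6: free(a) -> (freed a); heap: [0-0 FREE][1-3 ALLOC][4-37 FREE]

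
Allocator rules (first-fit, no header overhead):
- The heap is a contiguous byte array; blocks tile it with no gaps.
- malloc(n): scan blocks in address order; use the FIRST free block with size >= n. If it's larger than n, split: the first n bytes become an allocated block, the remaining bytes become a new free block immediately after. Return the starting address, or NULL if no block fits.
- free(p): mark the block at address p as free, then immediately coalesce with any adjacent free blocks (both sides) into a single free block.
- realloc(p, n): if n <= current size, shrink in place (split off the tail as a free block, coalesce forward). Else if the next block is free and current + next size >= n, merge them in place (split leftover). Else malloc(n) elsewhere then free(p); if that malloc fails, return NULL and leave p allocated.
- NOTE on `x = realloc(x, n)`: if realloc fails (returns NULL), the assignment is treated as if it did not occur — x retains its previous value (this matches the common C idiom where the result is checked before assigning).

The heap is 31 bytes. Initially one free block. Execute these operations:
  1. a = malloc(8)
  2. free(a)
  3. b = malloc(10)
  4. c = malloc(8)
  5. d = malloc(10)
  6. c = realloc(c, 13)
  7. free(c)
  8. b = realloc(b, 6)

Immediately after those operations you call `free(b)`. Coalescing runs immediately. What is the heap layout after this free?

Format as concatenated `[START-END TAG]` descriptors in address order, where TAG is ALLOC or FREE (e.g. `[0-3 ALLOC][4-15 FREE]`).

Answer: [0-17 FREE][18-27 ALLOC][28-30 FREE]

Derivation:
Op 1: a = malloc(8) -> a = 0; heap: [0-7 ALLOC][8-30 FREE]
Op 2: free(a) -> (freed a); heap: [0-30 FREE]
Op 3: b = malloc(10) -> b = 0; heap: [0-9 ALLOC][10-30 FREE]
Op 4: c = malloc(8) -> c = 10; heap: [0-9 ALLOC][10-17 ALLOC][18-30 FREE]
Op 5: d = malloc(10) -> d = 18; heap: [0-9 ALLOC][10-17 ALLOC][18-27 ALLOC][28-30 FREE]
Op 6: c = realloc(c, 13) -> NULL (c unchanged); heap: [0-9 ALLOC][10-17 ALLOC][18-27 ALLOC][28-30 FREE]
Op 7: free(c) -> (freed c); heap: [0-9 ALLOC][10-17 FREE][18-27 ALLOC][28-30 FREE]
Op 8: b = realloc(b, 6) -> b = 0; heap: [0-5 ALLOC][6-17 FREE][18-27 ALLOC][28-30 FREE]
free(b): b = 0 -> block [0-5 ALLOC]; mark free, coalesce with adjacent free neighbors -> [0-17 FREE][18-27 ALLOC][28-30 FREE]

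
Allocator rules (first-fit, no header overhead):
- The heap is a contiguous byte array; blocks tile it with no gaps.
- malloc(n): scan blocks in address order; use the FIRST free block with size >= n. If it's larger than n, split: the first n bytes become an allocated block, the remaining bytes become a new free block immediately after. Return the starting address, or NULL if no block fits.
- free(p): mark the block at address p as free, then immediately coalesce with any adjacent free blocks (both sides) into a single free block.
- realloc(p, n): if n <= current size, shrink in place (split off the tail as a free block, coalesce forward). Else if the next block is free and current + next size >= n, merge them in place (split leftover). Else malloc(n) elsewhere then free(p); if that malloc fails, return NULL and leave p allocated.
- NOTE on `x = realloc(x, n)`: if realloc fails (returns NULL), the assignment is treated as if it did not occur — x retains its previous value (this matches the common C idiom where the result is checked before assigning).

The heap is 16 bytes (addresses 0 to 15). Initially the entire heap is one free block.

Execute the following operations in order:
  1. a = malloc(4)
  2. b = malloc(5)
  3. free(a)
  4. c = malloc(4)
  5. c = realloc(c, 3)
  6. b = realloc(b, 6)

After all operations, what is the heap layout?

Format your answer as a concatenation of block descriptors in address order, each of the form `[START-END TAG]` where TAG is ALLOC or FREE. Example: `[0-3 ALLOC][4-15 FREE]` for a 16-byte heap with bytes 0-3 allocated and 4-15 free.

Op 1: a = malloc(4) -> a = 0; heap: [0-3 ALLOC][4-15 FREE]
Op 2: b = malloc(5) -> b = 4; heap: [0-3 ALLOC][4-8 ALLOC][9-15 FREE]
Op 3: free(a) -> (freed a); heap: [0-3 FREE][4-8 ALLOC][9-15 FREE]
Op 4: c = malloc(4) -> c = 0; heap: [0-3 ALLOC][4-8 ALLOC][9-15 FREE]
Op 5: c = realloc(c, 3) -> c = 0; heap: [0-2 ALLOC][3-3 FREE][4-8 ALLOC][9-15 FREE]
Op 6: b = realloc(b, 6) -> b = 4; heap: [0-2 ALLOC][3-3 FREE][4-9 ALLOC][10-15 FREE]

Answer: [0-2 ALLOC][3-3 FREE][4-9 ALLOC][10-15 FREE]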